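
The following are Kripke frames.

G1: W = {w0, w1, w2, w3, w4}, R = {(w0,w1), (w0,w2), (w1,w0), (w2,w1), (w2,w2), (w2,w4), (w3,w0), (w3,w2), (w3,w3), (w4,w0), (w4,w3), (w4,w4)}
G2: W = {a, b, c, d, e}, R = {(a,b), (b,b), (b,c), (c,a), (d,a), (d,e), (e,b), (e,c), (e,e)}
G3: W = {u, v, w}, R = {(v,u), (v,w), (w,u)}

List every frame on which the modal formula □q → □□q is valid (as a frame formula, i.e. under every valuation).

G3

Frame correspondent (Sahlqvist): ∀x ∀y ∀z (Rxy ∧ Ryz → Rxz) — i.e. transitivity.
G1: fails — Rw1w0 and Rw0w1 but not Rw1w1.
G2: fails — Rbc and Rca but not Rba.
G3: holds.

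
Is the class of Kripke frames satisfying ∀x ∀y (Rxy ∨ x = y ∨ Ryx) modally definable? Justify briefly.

Modal frame validity is preserved under disjoint unions.
Take 3 disjoint single-world reflexive frames: each is trivially connected, but their disjoint union has 3 worlds with no edge between distinct components, so it is not connected.
So the class is not modally definable.

Not modally definable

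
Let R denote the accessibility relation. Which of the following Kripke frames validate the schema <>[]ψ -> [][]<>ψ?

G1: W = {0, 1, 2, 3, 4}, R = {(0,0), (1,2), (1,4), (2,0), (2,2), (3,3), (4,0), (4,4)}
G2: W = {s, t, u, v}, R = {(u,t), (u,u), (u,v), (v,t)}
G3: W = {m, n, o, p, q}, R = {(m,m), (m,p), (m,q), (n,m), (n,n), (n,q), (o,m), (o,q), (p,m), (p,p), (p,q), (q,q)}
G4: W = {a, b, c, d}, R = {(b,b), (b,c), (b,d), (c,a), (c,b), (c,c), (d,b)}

G1, G3

The schema corresponds to a generalized confluence (Geach) condition: forall x forall y forall z ((xRy & x R^2 z) -> exists w (yRw & zRw)).
G1: satisfies the condition.
G2: fails — uRt, uR²t but no w with tRw and tRw.
G3: satisfies the condition.
G4: fails — bRb, bR²a but no w with bRw and aRw.
Valid on: G1, G3.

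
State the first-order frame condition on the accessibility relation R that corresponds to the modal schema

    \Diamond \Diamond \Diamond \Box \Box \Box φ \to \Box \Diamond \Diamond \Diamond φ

This is a Sahlqvist (Geach-type) schema ◇^3□^3φ → □^1◇^3φ.
Minimal-valuation argument: fix x; take any y with xR^3y and any z with xR^1z. Set V(φ) to the set of worlds R-reachable from y in exactly 3 steps. Then □^3φ holds at y, so the antecedent holds at x; validity forces ◇^3φ at z, giving a w with zR^3w and yR^3w.
First-order correspondent: \forall x \forall y \forall z ((x R^3 y \wedge xRz) \to \exists w (y R^3 w \wedge z R^3 w)).

\forall x \forall y \forall z ((x R^3 y \wedge xRz) \to \exists w (y R^3 w \wedge z R^3 w))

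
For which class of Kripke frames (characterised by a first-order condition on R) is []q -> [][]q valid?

transitivity

Suppose □q→□□q is valid. Take Rxy, Ryz and set V(q)={w : Rxw}. Then □q at x, so □□q at x, so □q at y, so q at z, i.e. Rxz.
The converse is a direct semantic check.
So the correspondent is transitivity.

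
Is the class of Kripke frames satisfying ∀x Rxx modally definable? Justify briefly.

The condition is reflexivity. A defining modal formula is □p → p.

Yes, by □p → p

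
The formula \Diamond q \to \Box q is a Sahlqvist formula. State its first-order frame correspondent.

Suppose ◇q→□q is valid. Take Rxy, Rxz and set V(q)={y}. Then ◇q at x, so □q at x, so q at z, i.e. z=y.
Conversely, any frame satisfying \forall x \forall y \forall z (Rxy \wedge Rxz \to y = z) validates the schema.
Frame condition: \forall x \forall y \forall z (Rxy \wedge Rxz \to y = z).

partial functionality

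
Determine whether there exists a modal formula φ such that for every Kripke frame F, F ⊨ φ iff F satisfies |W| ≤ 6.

If a class were modally definable it would be closed under disjoint unions (Goldblatt–Thomason).
Any modal formula valid on each of 7 disjoint one-world frames is valid on their disjoint union (validity is preserved under disjoint unions). Each one-world frame has |W|=1≤6, but the union has |W|=7.
Hence having at most 6 worlds is not modally definable.

Not definable by any modal formula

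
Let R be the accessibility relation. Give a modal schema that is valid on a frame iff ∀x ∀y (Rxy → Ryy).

□(□p → p)

A defining formula is □(□p → p) (the T□ axiom).
Suppose □(□p→p) is valid. Take Rxy and set V(p)={w : Ryw}. Then at y, □p holds; since □(□p→p) at x, □p→p at y, so p at y, i.e. Ryy.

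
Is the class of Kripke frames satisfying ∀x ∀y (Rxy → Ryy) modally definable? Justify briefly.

Yes: it is shift-reflexivity, defined by the T□ schema □(□r → r).
Suppose □(□r→r) is valid. Take Rxy and set V(r)={w : Ryw}. Then at y, □r holds; since □(□r→r) at x, □r→r at y, so r at y, i.e. Ryy.

Definable; □(□r → r) defines it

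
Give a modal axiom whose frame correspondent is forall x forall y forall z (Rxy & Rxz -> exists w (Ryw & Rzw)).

This is convergence; the standard corresponding axiom is .2: ◇□p → □◇p.
Suppose ◇□p→□◇p is valid. Take Rxy, Rxz and set V(p)={w : Ryw}. Then □p at y so ◇□p at x, so □◇p at x, so ◇p at z, giving w with Rzw and Ryw.

◇□p → □◇p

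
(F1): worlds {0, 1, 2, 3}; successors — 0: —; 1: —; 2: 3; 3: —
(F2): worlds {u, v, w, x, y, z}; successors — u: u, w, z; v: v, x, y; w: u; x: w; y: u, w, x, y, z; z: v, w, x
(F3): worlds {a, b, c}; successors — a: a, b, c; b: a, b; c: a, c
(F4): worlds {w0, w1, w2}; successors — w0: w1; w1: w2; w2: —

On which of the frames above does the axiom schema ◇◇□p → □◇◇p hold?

(F1), (F3)

This is the axiom for a generalized confluence (Geach) condition; its first-order frame correspondent is ∀x ∀y ∀z ((xR²y ∧ xRz) → ∃w (yRw ∧ zR²w)).
(F1): condition met.
(F2): fails — uR²v, uRw but no t with vRt and wR²t.
(F3): condition met.
(F4): fails — w0R²w2, w0Rw1 but no w with w2Rw and w1R²w.
Valid on: (F1), (F3).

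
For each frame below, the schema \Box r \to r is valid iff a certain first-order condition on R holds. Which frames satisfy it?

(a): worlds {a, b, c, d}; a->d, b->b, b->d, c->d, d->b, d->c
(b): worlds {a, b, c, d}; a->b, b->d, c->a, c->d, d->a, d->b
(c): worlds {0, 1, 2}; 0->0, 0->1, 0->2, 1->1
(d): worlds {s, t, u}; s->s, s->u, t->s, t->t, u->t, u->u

(d)

The schema corresponds to reflexivity: \forall x Rxx.
(a): fails — world a does not see itself.
(b): fails — world a does not see itself.
(c): fails — world 2 does not see itself.
(d): satisfies the condition.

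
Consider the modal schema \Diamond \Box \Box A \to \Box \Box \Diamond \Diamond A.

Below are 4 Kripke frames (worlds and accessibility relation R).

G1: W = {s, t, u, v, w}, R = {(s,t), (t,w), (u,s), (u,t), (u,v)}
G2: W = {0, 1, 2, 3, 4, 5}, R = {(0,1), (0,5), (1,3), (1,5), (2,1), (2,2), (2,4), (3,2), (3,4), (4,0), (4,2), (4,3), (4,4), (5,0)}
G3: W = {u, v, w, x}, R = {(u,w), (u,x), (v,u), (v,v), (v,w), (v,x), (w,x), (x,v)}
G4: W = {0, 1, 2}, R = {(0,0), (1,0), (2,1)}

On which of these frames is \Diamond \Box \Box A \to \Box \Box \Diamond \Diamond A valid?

G3, G4

Frame correspondent (Sahlqvist): \forall x \forall y \forall z ((xRy \wedge x R^2 z) \to \exists w (y R^2 w \wedge z R^2 w)) — i.e. a generalized confluence (Geach) condition.
G1: fails — sRt, sR²w but no w* with tR²w* and wR²w*.
G2: fails — 0R1, 0R²5 but no w with 1R²w and 5R²w.
G3: satisfies the condition.
G4: satisfies the condition.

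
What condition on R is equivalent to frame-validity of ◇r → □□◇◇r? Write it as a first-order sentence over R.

∀x ∀y ∀z ((xRy ∧ xR²z) → ∃w (y = w ∧ zR²w))

This is a Sahlqvist (Geach-type) schema ◇^1□^0r → □^2◇^2r.
Minimal-valuation argument: fix x; take any y with xR^1y and any z with xR^2z. Set V(r) to the set of worlds R-reachable from y in exactly 0 steps. Then □^0r holds at y, so the antecedent holds at x; validity forces ◇^2r at z, giving a w with zR^2w and yR^0w.
First-order correspondent: ∀x ∀y ∀z ((xRy ∧ xR²z) → ∃w (y = w ∧ zR²w)).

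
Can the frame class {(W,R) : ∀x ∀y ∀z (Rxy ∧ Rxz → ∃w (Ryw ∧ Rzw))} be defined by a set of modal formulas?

This is a Sahlqvist condition; the .2 axiom ◇□r → □◇r defines it.

Definable; ◇□r → □◇r defines it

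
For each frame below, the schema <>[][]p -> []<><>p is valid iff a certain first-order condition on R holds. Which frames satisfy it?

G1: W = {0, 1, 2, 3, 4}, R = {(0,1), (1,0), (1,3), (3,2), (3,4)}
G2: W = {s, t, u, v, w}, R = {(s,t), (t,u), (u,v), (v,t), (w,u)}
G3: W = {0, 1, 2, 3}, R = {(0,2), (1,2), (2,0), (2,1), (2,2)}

G2, G3

This is the axiom for a generalized confluence (Geach) condition; its first-order frame correspondent is forall x forall y forall z ((xRy & xRz) -> exists w (y R^2 w & z R^2 w)).
G1: fails — 1R0, 1R3 but no w with 0R²w and 3R²w.
G2: satisfies the condition.
G3: satisfies the condition.
Valid on: G2, G3.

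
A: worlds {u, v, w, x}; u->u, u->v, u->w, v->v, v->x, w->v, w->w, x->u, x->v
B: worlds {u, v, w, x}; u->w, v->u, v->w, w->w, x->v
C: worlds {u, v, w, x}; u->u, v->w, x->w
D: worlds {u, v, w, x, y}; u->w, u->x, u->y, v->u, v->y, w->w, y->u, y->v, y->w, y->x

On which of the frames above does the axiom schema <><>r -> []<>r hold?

B, C

This is the axiom for a generalized confluence (Geach) condition; its first-order frame correspondent is forall x forall y forall z ((x R^2 y & xRz) -> exists w (y = w & zRw)).
A: fails — uR²u, uRv but no t with u=t and vRt.
B: satisfies the condition.
C: satisfies the condition.
D: fails — uR²u, uRw but no t with u=t and wRt.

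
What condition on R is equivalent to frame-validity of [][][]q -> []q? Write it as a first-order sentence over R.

This is a Sahlqvist (Geach-type) schema ◇^0□^3q → □^1◇^0q.
Minimal-valuation argument: fix x; take any y with xR^0y and any z with xR^1z. Set V(q) to the set of worlds R-reachable from y in exactly 3 steps. Then □^3q holds at y, so the antecedent holds at x; validity forces ◇^0q at z, giving a w with zR^0w and yR^3w.
First-order correspondent: forall x forall z (xRz -> exists w (x R^3 w & z = w)).

forall x forall z (xRz -> exists w (x R^3 w & z = w))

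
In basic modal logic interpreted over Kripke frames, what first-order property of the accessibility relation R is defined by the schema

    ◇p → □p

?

Suppose ◇p→□p is valid. Take Rxy, Rxz and set V(p)={y}. Then ◇p at x, so □p at x, so p at z, i.e. z=y.
Conversely, on a frame with partial functionality the schema holds at every world under every valuation.
Frame condition: ∀x ∀y ∀z (Rxy ∧ Rxz → y = z).

partial functionality: ∀x ∀y ∀z (Rxy ∧ Rxz → y = z)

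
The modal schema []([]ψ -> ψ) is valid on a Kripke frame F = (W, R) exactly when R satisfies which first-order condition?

shift-reflexivity

Suppose □(□ψ→ψ) is valid. Take Rxy and set V(ψ)={w : Ryw}. Then at y, □ψ holds; since □(□ψ→ψ) at x, □ψ→ψ at y, so ψ at y, i.e. Ryy.
Conversely, any frame satisfying forall x forall y (Rxy -> Ryy) validates the schema.
So the correspondent is shift-reflexivity.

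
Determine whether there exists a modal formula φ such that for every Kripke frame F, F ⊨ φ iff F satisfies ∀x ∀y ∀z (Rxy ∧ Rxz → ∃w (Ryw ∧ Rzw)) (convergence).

Yes — defined by ◇□p → □◇p

This is a Sahlqvist condition; the .2 axiom ◇□p → □◇p defines it.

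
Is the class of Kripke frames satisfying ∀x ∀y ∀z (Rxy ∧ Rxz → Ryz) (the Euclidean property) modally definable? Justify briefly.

Definable; ◇q → □◇q defines it

This is a Sahlqvist condition; the 5 axiom ◇q → □◇q defines it.
Suppose ◇q→□◇q is valid. Take Rxy, Rxz and set V(q)={y}. Then ◇q at x, so □◇q at x, so ◇q at z, so some w with Rzw has q; w=y, i.e. Rzy. By symmetry of the argument, Ryz.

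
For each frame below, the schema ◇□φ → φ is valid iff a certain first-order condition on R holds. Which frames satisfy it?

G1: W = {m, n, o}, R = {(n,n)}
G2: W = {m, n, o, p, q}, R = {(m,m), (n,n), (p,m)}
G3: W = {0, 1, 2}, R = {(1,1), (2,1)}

The schema corresponds to symmetry: ∀x ∀y (Rxy → Ryx).
G1: holds.
G2: fails — Rpm but not Rmp.
G3: fails — R21 but not R12.

G1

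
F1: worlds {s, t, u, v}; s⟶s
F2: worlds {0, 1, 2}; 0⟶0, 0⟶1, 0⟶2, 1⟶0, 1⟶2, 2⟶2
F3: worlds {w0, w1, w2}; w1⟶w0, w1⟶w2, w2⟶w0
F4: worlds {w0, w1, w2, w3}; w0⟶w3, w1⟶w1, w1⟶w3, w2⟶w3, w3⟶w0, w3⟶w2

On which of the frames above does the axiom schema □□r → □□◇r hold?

The schema corresponds to a generalized confluence (Geach) condition: ∀x ∀z (xR²z → ∃w (xR²w ∧ zRw)).
F1: ✓.
F2: ✓.
F3: fails — w1R²w0 but no w with w1R²w and w0Rw.
F4: fails — w0R²w0 but no w with w0R²w and w0Rw.
Valid on: F1, F2.

F1, F2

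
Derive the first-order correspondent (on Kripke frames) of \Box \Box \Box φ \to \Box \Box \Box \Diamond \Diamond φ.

\forall x \forall z (x R^3 z \to \exists w (x R^3 w \wedge z R^2 w))

This is a Sahlqvist (Geach-type) schema ◇^0□^3φ → □^3◇^2φ.
Minimal-valuation argument: fix x; take any y with xR^0y and any z with xR^3z. Set V(φ) to the set of worlds R-reachable from y in exactly 3 steps. Then □^3φ holds at y, so the antecedent holds at x; validity forces ◇^2φ at z, giving a w with zR^2w and yR^3w.
First-order correspondent: \forall x \forall z (x R^3 z \to \exists w (x R^3 w \wedge z R^2 w)).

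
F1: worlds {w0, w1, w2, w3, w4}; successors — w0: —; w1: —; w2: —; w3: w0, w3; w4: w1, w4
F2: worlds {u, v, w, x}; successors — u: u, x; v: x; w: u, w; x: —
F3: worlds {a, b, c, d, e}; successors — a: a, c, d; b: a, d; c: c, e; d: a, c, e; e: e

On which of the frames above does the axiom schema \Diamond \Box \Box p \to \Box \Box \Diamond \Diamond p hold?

This is the axiom for a generalized confluence (Geach) condition; its first-order frame correspondent is \forall x \forall y \forall z ((xRy \wedge x R^2 z) \to \exists w (y R^2 w \wedge z R^2 w)).
F1: fails — w3Rw0, w3R²w0 but no w with w0R²w and w0R²w.
F2: fails — uRu, uR²x but no t with uR²t and xR²t.
F3: satisfies the condition.

F3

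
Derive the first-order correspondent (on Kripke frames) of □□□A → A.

This is a Sahlqvist (Geach-type) schema ◇^0□^3A → □^0◇^0A.
Minimal-valuation argument: fix x; take any y with xR^0y and any z with xR^0z. Set V(A) to the set of worlds R-reachable from y in exactly 3 steps. Then □^3A holds at y, so the antecedent holds at x; validity forces ◇^0A at z, giving a w with zR^0w and yR^3w.
First-order correspondent: ∀x ∃w (xR³w ∧ x = w).

∀x ∃w (xR³w ∧ x = w)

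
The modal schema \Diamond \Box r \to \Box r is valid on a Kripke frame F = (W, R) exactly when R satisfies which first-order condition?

This schema is equivalent to the 5 axiom ◇r → □◇r.
It corresponds to the Euclidean property: \forall x \forall y \forall z (Rxy \wedge Rxz \to Ryz).

the Euclidean property: \forall x \forall y \forall z (Rxy \wedge Rxz \to Ryz)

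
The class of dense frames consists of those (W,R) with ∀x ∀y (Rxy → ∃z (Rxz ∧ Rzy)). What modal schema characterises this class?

□□r → □r

This is density; the standard corresponding axiom is C4: □□r → □r.
Suppose □□r→□r is valid. Take Rxy and set V(r)={w : xR²w}. Then □□r at x, so □r at x, so r at y, i.e. ∃z(Rxz∧Rzy).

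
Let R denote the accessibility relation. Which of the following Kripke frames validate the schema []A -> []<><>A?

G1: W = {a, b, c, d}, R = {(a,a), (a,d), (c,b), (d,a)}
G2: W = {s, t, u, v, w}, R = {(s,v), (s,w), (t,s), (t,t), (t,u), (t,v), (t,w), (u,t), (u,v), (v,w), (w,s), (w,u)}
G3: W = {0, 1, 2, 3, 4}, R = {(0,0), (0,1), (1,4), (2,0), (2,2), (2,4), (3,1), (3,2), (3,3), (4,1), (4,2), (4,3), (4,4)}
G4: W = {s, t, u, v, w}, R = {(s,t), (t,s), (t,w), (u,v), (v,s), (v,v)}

G3

This is the axiom for a generalized confluence (Geach) condition; its first-order frame correspondent is forall x forall z (xRz -> exists w (xRw & z R^2 w)).
G1: fails — cRb but no w with cRw and bR²w.
G2: fails — sRv but no w* with sRw* and vR²w*.
G3: ✓.
G4: fails — tRw but no w* with tRw* and wR²w*.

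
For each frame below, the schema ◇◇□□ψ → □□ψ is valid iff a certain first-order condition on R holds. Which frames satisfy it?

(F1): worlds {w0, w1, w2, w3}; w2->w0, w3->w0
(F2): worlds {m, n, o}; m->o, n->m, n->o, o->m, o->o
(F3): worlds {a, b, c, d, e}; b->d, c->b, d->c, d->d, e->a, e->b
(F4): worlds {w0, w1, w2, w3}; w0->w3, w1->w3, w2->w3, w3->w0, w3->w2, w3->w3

Frame correspondent (Sahlqvist): ∀x ∀y ∀z ((xR²y ∧ xR²z) → ∃w (yR²w ∧ z = w)) — i.e. a generalized confluence (Geach) condition.
(F1): condition met.
(F2): condition met.
(F3): fails — bR²c, bR²c but no w with cR²w and c=w.
(F4): condition met.

(F1), (F2), (F4)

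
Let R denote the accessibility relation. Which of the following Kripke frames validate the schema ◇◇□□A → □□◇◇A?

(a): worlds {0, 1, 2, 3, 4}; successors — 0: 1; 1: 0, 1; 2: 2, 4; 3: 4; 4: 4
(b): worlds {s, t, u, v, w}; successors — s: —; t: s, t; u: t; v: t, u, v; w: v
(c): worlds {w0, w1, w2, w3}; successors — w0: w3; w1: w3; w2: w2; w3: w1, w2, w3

The schema corresponds to a generalized confluence (Geach) condition: ∀x ∀y ∀z ((xR²y ∧ xR²z) → ∃w (yR²w ∧ zR²w)).
(a): holds.
(b): fails — tR²s, tR²s but no w* with sR²w* and sR²w*.
(c): holds.

(a), (c)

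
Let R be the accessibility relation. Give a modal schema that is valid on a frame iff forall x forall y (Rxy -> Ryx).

ψ → □◇ψ

This is symmetry; the standard corresponding axiom is B: ψ → □◇ψ.
Suppose ψ→□◇ψ is valid. Take Rxy and set V(ψ)={x}. Then ψ at x, so □◇ψ at x, so ◇ψ at y, so some z with Ryz has ψ; z=x, i.e. Ryx.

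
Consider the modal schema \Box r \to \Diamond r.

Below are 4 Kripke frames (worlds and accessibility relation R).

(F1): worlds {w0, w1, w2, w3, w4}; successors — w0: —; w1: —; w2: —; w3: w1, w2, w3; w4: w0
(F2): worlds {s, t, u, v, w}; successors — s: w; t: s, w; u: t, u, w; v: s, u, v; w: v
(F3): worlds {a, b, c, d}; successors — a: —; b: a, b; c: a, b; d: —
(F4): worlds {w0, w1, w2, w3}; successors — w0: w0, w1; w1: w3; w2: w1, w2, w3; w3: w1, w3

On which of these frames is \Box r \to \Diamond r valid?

This is the axiom for seriality; its first-order frame correspondent is \forall x \exists y Rxy.
(F1): fails — world w0 has no successor.
(F2): ✓.
(F3): fails — world a has no successor.
(F4): ✓.
Valid on: (F2), (F4).

(F2), (F4)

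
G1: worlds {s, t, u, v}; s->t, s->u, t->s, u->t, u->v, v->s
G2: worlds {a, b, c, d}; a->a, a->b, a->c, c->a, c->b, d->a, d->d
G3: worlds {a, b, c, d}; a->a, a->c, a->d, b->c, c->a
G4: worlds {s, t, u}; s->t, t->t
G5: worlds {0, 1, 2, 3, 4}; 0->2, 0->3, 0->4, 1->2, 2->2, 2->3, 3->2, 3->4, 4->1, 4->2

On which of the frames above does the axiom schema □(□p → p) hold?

The schema corresponds to shift-reflexivity: ∀x ∀y (Rxy → Ryy).
G1: fails — Ruv but not Rvv.
G2: fails — Rab but not Rbb.
G3: fails — Rbc but not Rcc.
G4: holds.
G5: fails — R34 but not R44.
Valid on: G4.

G4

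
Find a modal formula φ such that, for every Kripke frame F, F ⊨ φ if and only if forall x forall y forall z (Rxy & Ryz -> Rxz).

A defining formula is □q → □□q (the 4 axiom).

□q → □□q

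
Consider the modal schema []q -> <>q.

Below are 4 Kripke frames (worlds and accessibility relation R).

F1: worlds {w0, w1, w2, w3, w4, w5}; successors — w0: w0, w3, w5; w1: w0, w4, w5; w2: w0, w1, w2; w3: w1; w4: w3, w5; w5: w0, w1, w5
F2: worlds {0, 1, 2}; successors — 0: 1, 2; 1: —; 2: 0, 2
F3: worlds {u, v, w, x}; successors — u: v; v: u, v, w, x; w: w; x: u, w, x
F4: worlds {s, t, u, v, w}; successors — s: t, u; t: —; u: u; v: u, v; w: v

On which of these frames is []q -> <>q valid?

F1, F3

This is the axiom for seriality; its first-order frame correspondent is forall x exists y Rxy.
F1: satisfies the condition.
F2: fails — world 1 has no successor.
F3: satisfies the condition.
F4: fails — world t has no successor.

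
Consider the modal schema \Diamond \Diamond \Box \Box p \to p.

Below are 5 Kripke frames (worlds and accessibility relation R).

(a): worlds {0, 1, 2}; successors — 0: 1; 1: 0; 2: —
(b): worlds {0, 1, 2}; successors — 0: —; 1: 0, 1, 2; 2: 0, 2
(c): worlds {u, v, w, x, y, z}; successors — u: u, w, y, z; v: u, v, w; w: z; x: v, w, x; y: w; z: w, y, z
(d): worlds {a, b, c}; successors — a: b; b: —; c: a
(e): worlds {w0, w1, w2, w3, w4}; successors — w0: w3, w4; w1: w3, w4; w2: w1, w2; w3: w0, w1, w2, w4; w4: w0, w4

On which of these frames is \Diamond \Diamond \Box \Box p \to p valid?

This is the axiom for a generalized confluence (Geach) condition; its first-order frame correspondent is \forall x \forall y (x R^2 y \to \exists w (y R^2 w \wedge x = w)).
(a): satisfies the condition.
(b): fails — 1R²0 but no w with 0R²w and 1=w.
(c): fails — uR²w but no t with wR²t and u=t.
(d): fails — cR²b but no w with bR²w and c=w.
(e): fails — w0R²w2 but no w with w2R²w and w0=w.
Valid on: (a).

(a)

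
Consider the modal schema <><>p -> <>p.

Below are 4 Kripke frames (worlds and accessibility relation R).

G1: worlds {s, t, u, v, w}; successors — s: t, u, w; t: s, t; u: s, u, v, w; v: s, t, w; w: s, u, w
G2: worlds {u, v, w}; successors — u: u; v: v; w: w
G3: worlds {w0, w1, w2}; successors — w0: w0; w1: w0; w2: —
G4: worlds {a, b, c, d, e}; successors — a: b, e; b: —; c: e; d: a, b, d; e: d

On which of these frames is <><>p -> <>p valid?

G2, G3

Frame correspondent (Sahlqvist): forall x forall y forall z (Rxy & Ryz -> Rxz) — i.e. transitivity.
G1: fails — Ruv and Rvt but not Rut.
G2: ✓.
G3: ✓.
G4: fails — Rae and Red but not Rad.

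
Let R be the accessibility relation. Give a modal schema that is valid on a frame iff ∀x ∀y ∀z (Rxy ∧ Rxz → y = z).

A defining formula is ◇ψ → □ψ (the CD axiom).

◇ψ → □ψ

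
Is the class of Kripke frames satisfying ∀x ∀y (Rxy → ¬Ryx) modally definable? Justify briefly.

Not modally definable

Any modally definable frame class is closed under surjective bounded morphisms.
The 3-cycle (worlds 0,1,2 with 0→1→2→0) is asymmetric. Mapping every world to a single reflexive point • is a surjective bounded morphism, and the reflexive point is not asymmetric (R•• but asymmetry requires ¬R••).
So the class is not modally definable.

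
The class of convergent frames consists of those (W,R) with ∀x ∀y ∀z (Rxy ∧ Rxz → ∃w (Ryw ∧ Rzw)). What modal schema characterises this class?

The condition is convergence. The .2 schema ◇□ψ → □◇ψ defines it.

◇□ψ → □◇ψ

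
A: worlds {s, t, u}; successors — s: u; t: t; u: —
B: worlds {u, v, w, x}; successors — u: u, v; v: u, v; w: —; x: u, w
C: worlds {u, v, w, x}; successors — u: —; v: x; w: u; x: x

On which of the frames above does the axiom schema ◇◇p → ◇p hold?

A, C

The schema corresponds to transitivity: ∀x ∀y ∀z (Rxy ∧ Ryz → Rxz).
A: condition met.
B: fails — Rxu and Ruv but not Rxv.
C: condition met.
Valid on: A, C.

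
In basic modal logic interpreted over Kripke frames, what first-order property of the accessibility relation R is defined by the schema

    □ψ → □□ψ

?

Transitivity

Suppose □ψ→□□ψ is valid. Take Rxy, Ryz and set V(ψ)={w : Rxw}. Then □ψ at x, so □□ψ at x, so □ψ at y, so ψ at z, i.e. Rxz.
The converse is a direct semantic check.
So the correspondent is transitivity.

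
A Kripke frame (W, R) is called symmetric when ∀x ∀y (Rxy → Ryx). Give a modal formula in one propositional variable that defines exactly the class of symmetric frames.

r → □◇r

The condition is symmetry. The B schema r → □◇r defines it.
Suppose r→□◇r is valid. Take Rxy and set V(r)={x}. Then r at x, so □◇r at x, so ◇r at y, so some z with Ryz has r; z=x, i.e. Ryx.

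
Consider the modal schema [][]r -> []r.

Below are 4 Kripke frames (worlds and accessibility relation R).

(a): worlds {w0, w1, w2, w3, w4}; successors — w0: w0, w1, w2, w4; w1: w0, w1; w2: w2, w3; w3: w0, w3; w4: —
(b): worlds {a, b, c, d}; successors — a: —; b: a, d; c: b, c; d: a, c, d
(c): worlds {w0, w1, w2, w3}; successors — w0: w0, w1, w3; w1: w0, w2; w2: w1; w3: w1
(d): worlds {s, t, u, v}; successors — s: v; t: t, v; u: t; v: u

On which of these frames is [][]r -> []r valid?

Frame correspondent (Sahlqvist): forall x forall y (Rxy -> exists z (Rxz & Rzy)) — i.e. density.
(a): condition met.
(b): condition met.
(c): fails — Rw1w2 but no z with Rw1z and Rzw2.
(d): fails — Rvu but no z with Rvz and Rzu.
Valid on: (a), (b).

(a), (b)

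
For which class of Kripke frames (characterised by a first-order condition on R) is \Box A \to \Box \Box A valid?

Suppose □A→□□A is valid. Take Rxy, Ryz and set V(A)={w : Rxw}. Then □A at x, so □□A at x, so □A at y, so A at z, i.e. Rxz.
Conversely, any frame satisfying \forall x \forall y \forall z (Rxy \wedge Ryz \to Rxz) validates the schema.
Frame condition: \forall x \forall y \forall z (Rxy \wedge Ryz \to Rxz).

Transitivity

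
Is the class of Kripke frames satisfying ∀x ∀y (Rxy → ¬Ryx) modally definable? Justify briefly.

Modal frame validity is preserved under surjective bounded morphisms.
The 5-cycle (worlds 0,1,2,3,4 with 0→1→2→3→4→0) is asymmetric. Mapping every world to a single reflexive point • is a surjective bounded morphism, and the reflexive point is not asymmetric (R•• but asymmetry requires ¬R••).
Hence asymmetry is not modally definable.

Not modally definable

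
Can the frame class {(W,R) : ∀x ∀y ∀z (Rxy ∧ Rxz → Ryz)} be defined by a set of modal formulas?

Yes — defined by ◇q → □◇q

Yes: it is the Euclidean property, defined by the 5 schema ◇q → □◇q.
Suppose ◇q→□◇q is valid. Take Rxy, Rxz and set V(q)={y}. Then ◇q at x, so □◇q at x, so ◇q at z, so some w with Rzw has q; w=y, i.e. Rzy. By symmetry of the argument, Ryz.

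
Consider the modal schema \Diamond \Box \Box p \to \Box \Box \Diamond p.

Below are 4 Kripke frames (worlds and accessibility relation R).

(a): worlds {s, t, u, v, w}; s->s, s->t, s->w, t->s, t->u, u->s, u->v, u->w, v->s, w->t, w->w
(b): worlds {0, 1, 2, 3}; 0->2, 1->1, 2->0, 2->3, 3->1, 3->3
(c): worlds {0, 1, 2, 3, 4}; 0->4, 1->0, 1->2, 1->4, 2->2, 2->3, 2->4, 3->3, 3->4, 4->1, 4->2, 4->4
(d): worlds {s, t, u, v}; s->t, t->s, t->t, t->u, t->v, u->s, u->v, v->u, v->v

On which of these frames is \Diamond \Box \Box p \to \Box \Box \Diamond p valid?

The schema corresponds to a generalized confluence (Geach) condition: \forall x \forall y \forall z ((xRy \wedge x R^2 z) \to \exists w (y R^2 w \wedge zRw)).
(a): condition met.
(b): fails — 2R0, 2R²1 but no w with 0R²w and 1Rw.
(c): condition met.
(d): fails — tRv, tR²s but no w with vR²w and sRw.

(a), (c)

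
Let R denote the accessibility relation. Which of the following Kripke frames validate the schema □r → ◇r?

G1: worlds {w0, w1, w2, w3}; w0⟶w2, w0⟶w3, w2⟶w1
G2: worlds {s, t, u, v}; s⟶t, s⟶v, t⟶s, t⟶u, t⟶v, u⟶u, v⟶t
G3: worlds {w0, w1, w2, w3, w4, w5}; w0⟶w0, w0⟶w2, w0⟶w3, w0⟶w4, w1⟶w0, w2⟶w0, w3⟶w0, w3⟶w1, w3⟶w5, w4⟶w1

G2

This is the axiom for seriality; its first-order frame correspondent is ∀x ∃y Rxy.
G1: fails — world w1 has no successor.
G2: satisfies the condition.
G3: fails — world w5 has no successor.
Valid on: G2.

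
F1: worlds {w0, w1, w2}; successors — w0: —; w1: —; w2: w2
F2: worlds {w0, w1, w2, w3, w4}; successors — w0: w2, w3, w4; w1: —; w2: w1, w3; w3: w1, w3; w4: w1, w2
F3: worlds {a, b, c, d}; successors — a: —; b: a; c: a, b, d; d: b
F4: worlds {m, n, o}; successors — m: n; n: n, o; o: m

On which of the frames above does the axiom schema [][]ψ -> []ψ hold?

The schema corresponds to density: forall x forall y (Rxy -> exists z (Rxz & Rzy)).
F1: satisfies the condition.
F2: fails — Rw0w4 but no z with Rw0z and Rzw4.
F3: fails — Rcd but no z with Rcz and Rzd.
F4: fails — Rom but no z with Roz and Rzm.
Valid on: F1.

F1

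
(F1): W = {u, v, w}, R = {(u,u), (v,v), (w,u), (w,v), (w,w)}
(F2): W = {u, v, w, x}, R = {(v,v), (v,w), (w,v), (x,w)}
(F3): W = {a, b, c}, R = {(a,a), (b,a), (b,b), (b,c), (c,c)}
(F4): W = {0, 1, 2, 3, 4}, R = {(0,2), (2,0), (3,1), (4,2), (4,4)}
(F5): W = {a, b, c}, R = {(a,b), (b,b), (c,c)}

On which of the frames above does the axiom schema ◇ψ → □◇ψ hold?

The schema corresponds to the Euclidean property: ∀x ∀y ∀z (Rxy ∧ Rxz → Ryz).
(F1): fails — Rwu and Rww but not Ruw.
(F2): fails — Rvw and Rvw but not Rww.
(F3): fails — Rbc and Rbb but not Rcb.
(F4): fails — R02 and R02 but not R22.
(F5): holds.
Valid on: (F5).

(F5)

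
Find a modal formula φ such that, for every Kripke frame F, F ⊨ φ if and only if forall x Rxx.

This is reflexivity; the standard corresponding axiom is T: □q → q.
Suppose □q→q is valid. At any x set V(q)={w : Rxw}. Then □q holds at x, so q holds at x, i.e. Rxx.

□q → q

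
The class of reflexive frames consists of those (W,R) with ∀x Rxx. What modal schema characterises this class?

The condition is reflexivity. The T schema □s → s defines it.
Suppose □s→s is valid. At any x set V(s)={w : Rxw}. Then □s holds at x, so s holds at x, i.e. Rxx.

□s → s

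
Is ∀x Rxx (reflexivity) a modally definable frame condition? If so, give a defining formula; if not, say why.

Yes — defined by □p → p

This is a Sahlqvist condition; the T axiom □p → p defines it.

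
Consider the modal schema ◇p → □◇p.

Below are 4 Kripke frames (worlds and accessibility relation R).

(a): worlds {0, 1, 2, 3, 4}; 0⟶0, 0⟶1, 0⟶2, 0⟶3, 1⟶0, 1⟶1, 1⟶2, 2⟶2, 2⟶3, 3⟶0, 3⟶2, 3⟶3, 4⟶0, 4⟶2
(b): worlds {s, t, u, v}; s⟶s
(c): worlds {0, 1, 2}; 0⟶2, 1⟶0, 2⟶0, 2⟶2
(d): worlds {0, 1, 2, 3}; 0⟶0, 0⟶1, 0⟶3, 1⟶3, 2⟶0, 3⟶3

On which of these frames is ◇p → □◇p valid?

This is the axiom for the Euclidean property; its first-order frame correspondent is ∀x ∀y ∀z (Rxy ∧ Rxz → Ryz).
(a): fails — R02 and R00 but not R20.
(b): satisfies the condition.
(c): fails — R10 and R10 but not R00.
(d): fails — R01 and R00 but not R10.
Valid on: (b).

(b)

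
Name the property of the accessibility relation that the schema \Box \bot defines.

This schema is the Ver axiom.
Its frame correspondent is emptiness of R — \forall x \forall y \neg Rxy.

Emptiness of R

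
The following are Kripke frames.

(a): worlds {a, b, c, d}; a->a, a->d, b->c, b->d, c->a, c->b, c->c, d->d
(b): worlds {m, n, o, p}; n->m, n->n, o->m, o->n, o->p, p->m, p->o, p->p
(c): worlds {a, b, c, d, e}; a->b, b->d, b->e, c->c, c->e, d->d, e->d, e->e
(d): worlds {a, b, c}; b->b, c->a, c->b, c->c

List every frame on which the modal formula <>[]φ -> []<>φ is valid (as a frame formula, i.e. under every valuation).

(c)

This is the axiom for convergence; its first-order frame correspondent is forall x forall y forall z (Rxy & Rxz -> exists w (Ryw & Rzw)).
(a): fails — Rbc and Rbd but c and d have no common successor.
(b): fails — Rnn and Rnm but n and m have no common successor.
(c): ✓.
(d): fails — Rca and Rca but a and a have no common successor.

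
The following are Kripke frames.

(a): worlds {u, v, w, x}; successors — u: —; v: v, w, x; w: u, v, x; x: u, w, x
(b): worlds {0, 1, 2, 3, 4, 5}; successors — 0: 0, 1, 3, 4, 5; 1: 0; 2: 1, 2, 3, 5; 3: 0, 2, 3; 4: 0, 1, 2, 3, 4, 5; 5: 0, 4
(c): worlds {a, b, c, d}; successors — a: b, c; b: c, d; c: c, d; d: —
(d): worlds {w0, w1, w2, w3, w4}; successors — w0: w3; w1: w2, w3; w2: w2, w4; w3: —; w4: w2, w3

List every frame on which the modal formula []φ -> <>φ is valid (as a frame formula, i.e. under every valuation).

Frame correspondent (Sahlqvist): forall x exists y Rxy — i.e. seriality.
(a): fails — world u has no successor.
(b): holds.
(c): fails — world d has no successor.
(d): fails — world w3 has no successor.

(b)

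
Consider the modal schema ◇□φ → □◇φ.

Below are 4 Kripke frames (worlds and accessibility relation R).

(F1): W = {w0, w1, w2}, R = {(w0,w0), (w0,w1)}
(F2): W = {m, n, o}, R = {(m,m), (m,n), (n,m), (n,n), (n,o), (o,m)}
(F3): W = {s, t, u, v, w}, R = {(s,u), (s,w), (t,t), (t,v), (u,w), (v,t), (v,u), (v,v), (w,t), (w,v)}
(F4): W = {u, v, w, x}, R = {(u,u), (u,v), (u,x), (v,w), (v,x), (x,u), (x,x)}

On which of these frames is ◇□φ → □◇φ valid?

(F2)

This is the axiom for convergence; its first-order frame correspondent is ∀x ∀y ∀z (Rxy ∧ Rxz → ∃w (Ryw ∧ Rzw)).
(F1): fails — Rw0w1 and Rw0w1 but w1 and w1 have no common successor.
(F2): ✓.
(F3): fails — Rsw and Rsu but w and u have no common successor.
(F4): fails — Rvw and Rvw but w and w have no common successor.
Valid on: (F2).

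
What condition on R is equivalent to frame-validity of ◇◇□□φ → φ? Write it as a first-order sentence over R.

∀x ∀y (xR²y → ∃w (yR²w ∧ x = w))

This is a Sahlqvist (Geach-type) schema ◇^2□^2φ → □^0◇^0φ.
Minimal-valuation argument: fix x; take any y with xR^2y and any z with xR^0z. Set V(φ) to the set of worlds R-reachable from y in exactly 2 steps. Then □^2φ holds at y, so the antecedent holds at x; validity forces ◇^0φ at z, giving a w with zR^0w and yR^2w.
First-order correspondent: ∀x ∀y (xR²y → ∃w (yR²w ∧ x = w)).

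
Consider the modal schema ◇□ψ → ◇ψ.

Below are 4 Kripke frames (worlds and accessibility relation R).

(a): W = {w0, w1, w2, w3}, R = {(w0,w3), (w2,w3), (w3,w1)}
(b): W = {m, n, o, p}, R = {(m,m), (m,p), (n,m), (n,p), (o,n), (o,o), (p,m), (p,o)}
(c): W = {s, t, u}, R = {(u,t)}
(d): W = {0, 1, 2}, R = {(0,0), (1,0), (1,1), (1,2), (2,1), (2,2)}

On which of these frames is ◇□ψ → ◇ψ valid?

(d)

The schema corresponds to a generalized confluence (Geach) condition: ∀x ∀y (xRy → ∃w (yRw ∧ xRw)).
(a): fails — w0Rw3 but no w with w3Rw and w0Rw.
(b): fails — oRn but no w with nRw and oRw.
(c): fails — uRt but no w with tRw and uRw.
(d): holds.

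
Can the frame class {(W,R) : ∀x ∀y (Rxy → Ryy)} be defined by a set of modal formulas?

Yes, by □(□p → p)

Yes: it is shift-reflexivity, defined by the T□ schema □(□p → p).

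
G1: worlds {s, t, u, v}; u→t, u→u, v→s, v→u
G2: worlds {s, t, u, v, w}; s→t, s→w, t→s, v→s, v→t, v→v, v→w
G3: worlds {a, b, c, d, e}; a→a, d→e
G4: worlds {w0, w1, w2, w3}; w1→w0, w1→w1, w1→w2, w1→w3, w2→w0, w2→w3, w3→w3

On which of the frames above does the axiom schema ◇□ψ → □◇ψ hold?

none

The schema corresponds to convergence: ∀x ∀y ∀z (Rxy ∧ Rxz → ∃w (Ryw ∧ Rzw)).
G1: fails — Rut and Rut but t and t have no common successor.
G2: fails — Rsw and Rsw but w and w have no common successor.
G3: fails — Rde and Rde but e and e have no common successor.
G4: fails — Rw1w2 and Rw1w0 but w2 and w0 have no common successor.
Valid on no frame.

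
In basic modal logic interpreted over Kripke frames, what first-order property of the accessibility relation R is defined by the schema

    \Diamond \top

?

◇⊤ holds at w iff w has a successor, so frame-validity of ◇⊤ is exactly seriality. Equivalently via □ψ → ◇ψ:
Suppose □ψ→◇ψ is valid. At any x set V(ψ)=W. Then □ψ at x, so ◇ψ at x, so x has a successor.
Conversely, on a frame with seriality the schema holds at every world under every valuation.
Frame condition: \forall x \exists y Rxy.

seriality: \forall x \exists y Rxy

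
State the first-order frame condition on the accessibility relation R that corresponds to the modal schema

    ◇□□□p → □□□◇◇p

∀x ∀y ∀z ((xRy ∧ xR³z) → ∃w (yR³w ∧ zR²w))

This is a Sahlqvist (Geach-type) schema ◇^1□^3p → □^3◇^2p.
Minimal-valuation argument: fix x; take any y with xR^1y and any z with xR^3z. Set V(p) to the set of worlds R-reachable from y in exactly 3 steps. Then □^3p holds at y, so the antecedent holds at x; validity forces ◇^2p at z, giving a w with zR^2w and yR^3w.
First-order correspondent: ∀x ∀y ∀z ((xRy ∧ xR³z) → ∃w (yR³w ∧ zR²w)).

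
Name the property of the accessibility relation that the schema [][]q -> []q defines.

Density

Suppose □□q→□q is valid. Take Rxy and set V(q)={w : xR²w}. Then □□q at x, so □q at x, so q at y, i.e. ∃z(Rxz∧Rzy).
Conversely, any frame satisfying forall x forall y (Rxy -> exists z (Rxz & Rzy)) validates the schema.
Frame condition: forall x forall y (Rxy -> exists z (Rxz & Rzy)).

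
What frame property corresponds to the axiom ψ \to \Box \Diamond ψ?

symmetry

Suppose ψ→□◇ψ is valid. Take Rxy and set V(ψ)={x}. Then ψ at x, so □◇ψ at x, so ◇ψ at y, so some z with Ryz has ψ; z=x, i.e. Ryx.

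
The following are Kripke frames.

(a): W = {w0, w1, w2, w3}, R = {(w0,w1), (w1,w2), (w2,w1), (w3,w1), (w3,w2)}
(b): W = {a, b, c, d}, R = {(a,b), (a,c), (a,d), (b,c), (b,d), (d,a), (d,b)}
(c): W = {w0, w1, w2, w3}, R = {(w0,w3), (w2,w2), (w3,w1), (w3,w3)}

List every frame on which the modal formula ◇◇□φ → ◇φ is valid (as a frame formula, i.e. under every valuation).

(a)

Frame correspondent (Sahlqvist): ∀x ∀y (xR²y → ∃w (yRw ∧ xRw)) — i.e. a generalized confluence (Geach) condition.
(a): satisfies the condition.
(b): fails — aR²c but no w with cRw and aRw.
(c): fails — w0R²w1 but no w with w1Rw and w0Rw.
Valid on: (a).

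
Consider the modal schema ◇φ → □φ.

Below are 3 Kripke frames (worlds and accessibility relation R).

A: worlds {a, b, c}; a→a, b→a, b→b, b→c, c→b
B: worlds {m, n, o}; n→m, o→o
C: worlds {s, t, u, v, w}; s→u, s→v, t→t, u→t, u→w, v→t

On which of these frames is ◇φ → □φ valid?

B

Frame correspondent (Sahlqvist): ∀x ∀y ∀z (Rxy ∧ Rxz → y = z) — i.e. partial functionality.
A: fails — b sees both a and b.
B: holds.
C: fails — s sees both u and v.
Valid on: B.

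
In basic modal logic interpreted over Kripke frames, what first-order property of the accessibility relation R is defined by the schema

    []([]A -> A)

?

Suppose □(□A→A) is valid. Take Rxy and set V(A)={w : Ryw}. Then at y, □A holds; since □(□A→A) at x, □A→A at y, so A at y, i.e. Ryy.
The converse is a direct semantic check.
Frame condition: forall x forall y (Rxy -> Ryy).

Shift-reflexivity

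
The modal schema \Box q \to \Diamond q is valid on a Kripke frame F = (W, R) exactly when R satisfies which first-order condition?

seriality: \forall x \exists y Rxy

Suppose □q→◇q is valid. At any x set V(q)=W. Then □q at x, so ◇q at x, so x has a successor.
Conversely, any frame satisfying \forall x \exists y Rxy validates the schema.
Frame condition: \forall x \exists y Rxy.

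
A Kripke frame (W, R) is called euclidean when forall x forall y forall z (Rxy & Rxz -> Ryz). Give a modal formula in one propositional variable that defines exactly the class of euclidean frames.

This is the Euclidean property; the standard corresponding axiom is 5: ◇p → □◇p.
Suppose ◇p→□◇p is valid. Take Rxy, Rxz and set V(p)={y}. Then ◇p at x, so □◇p at x, so ◇p at z, so some w with Rzw has p; w=y, i.e. Rzy. By symmetry of the argument, Ryz.

◇p → □◇p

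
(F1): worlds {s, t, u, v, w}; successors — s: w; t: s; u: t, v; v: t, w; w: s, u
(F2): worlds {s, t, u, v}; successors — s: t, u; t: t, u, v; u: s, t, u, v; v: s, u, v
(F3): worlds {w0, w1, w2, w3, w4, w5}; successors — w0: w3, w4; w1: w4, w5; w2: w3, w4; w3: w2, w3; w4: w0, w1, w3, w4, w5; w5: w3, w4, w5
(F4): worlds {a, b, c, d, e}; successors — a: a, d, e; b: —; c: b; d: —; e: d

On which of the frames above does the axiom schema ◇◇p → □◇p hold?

none

Frame correspondent (Sahlqvist): ∀x ∀y ∀z ((xR²y ∧ xRz) → ∃w (y = w ∧ zRw)) — i.e. a generalized confluence (Geach) condition.
(F1): fails — uR²s, uRv but no w* with s=w* and vRw*.
(F2): fails — sR²s, sRt but no w with s=w and tRw.
(F3): fails — w0R²w0, w0Rw3 but no w with w0=w and w3Rw.
(F4): fails — aR²a, aRd but no w with a=w and dRw.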